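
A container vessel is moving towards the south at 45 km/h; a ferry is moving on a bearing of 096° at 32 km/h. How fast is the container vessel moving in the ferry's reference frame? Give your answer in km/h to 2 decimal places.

52.42 km/h

Taking east as x and north as y: container vessel velocity = (0.000, -45.000) km/h; ferry velocity = (31.825, -3.345) km/h.
Velocity of container vessel relative to ferry = (0.000, -45.000) − (31.825, -3.345) = (-31.825, -41.655) km/h.
Magnitude = |(-31.825, -41.655)| = 52.421 km/h.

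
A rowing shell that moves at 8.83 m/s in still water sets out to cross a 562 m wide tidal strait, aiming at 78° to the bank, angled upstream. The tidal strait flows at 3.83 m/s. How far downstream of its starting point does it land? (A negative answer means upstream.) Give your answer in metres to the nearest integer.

Perpendicular speed = 8.637 m/s; crossing time = 562 / 8.637 = 65.069 s.
Net downstream speed = 1.994 m/s.
Drift = 1.994 × 65.069 = 129.756 m (downstream).

130 m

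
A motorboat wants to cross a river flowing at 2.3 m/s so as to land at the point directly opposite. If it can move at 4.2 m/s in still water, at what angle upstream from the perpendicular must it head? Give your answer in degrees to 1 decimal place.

To cancel the current, the upstream component of the motorboat's velocity must equal the flow: 4.2 sin θ = 2.3.
sin θ = 2.3 / 4.2 = 0.5476.
θ = arcsin(0.5476) = 33.204°.

33.2°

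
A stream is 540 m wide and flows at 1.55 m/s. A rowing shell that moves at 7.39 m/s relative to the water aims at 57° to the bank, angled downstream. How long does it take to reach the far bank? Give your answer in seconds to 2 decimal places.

87.13 s

The component of the rowing shell's velocity perpendicular to the bank is 7.39 × sin 57° = 6.198 m/s.
Only the cross-stream component determines the crossing time; the current contributes nothing perpendicular to the bank.
Time = 540 / 6.198 = 87.128 s.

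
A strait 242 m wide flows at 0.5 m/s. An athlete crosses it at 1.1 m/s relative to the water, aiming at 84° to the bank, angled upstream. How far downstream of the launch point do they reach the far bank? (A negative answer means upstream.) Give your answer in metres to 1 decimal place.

Perpendicular speed = 1.094 m/s; crossing time = 242 / 1.094 = 221.212 s.
Net downstream speed = 0.385 m/s.
Drift = 0.385 × 221.212 = 85.171 m (downstream).

85.2 m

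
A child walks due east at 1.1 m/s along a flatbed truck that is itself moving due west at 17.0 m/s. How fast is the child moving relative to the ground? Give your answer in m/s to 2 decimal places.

15.90 m/s

Taking east as x and north as y: flatbed truck velocity = (-17.000, 0.000) m/s; child velocity relative to flatbed truck = (1.100, 0.000) m/s.
Velocity relative to ground = (-17.000, 0.000) + (1.100, 0.000) = (-15.900, 0.000) m/s.
Speed = |(-15.900, 0.000)| = 15.900 m/s.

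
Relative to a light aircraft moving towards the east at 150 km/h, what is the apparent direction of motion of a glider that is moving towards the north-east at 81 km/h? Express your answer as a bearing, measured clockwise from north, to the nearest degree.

302°

Taking east as x and north as y: glider velocity = (57.276, 57.276) km/h; light aircraft velocity = (150.000, 0.000) km/h.
Velocity of glider relative to light aircraft = (57.276, 57.276) − (150.000, 0.000) = (-92.724, 57.276) km/h.
Bearing = atan2(-92.72, 57.28) = 301.70° clockwise from north.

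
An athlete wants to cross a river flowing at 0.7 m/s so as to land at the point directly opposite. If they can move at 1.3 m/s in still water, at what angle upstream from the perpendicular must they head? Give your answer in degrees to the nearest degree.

33°

To cancel the current, the upstream component of the athlete's velocity must equal the flow: 1.3 sin θ = 0.7.
sin θ = 0.7 / 1.3 = 0.5385.
θ = arcsin(0.5385) = 32.579°.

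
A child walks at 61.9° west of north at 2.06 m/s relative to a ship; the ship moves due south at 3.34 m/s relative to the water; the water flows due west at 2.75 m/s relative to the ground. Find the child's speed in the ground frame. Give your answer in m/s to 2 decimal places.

In east/north components (m/s): child relative to ship = (-1.817, 0.970); ship relative to water = (0.000, -3.340); water relative to ground = (-2.750, 0.000).
Sum = (-4.567, -2.370) m/s.
Speed = |(-4.567, -2.370)| = 5.145 m/s.

5.15 m/s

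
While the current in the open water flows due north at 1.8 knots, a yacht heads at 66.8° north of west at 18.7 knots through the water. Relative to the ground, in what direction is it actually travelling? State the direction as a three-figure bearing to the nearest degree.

339°

Taking east as x and north as y: velocity relative to the water = (-7.367, 17.188) knots; the water relative to ground = (0.000, 1.800) knots.
Velocity relative to ground = (-7.367, 17.188) + (0.000, 1.800) = (-7.367, 18.988) knots.
Bearing = atan2(-7.37, 18.99) = 338.80° clockwise from north.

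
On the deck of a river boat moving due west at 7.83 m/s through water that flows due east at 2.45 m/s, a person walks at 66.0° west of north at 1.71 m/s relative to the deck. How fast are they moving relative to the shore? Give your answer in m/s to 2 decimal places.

In east/north components (m/s): person relative to river boat = (-1.562, 0.696); river boat relative to water = (-7.830, 0.000); water relative to ground = (2.450, 0.000).
Sum = (-6.942, 0.696) m/s.
Speed = |(-6.942, 0.696)| = 6.977 m/s.

6.98 m/s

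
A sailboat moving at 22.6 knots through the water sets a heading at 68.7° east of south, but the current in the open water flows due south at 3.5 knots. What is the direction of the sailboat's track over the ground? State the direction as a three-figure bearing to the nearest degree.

119°

Taking east as x and north as y: velocity relative to the water = (21.056, -8.209) knots; the water relative to ground = (0.000, -3.500) knots.
Velocity relative to ground = (21.056, -8.209) + (0.000, -3.500) = (21.056, -11.709) knots.
Bearing = atan2(21.06, -11.71) = 119.08° clockwise from north.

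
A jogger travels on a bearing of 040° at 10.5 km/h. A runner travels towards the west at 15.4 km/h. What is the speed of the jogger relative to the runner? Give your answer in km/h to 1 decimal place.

23.6 km/h

Taking east as x and north as y: jogger velocity = (6.749, 8.043) km/h; runner velocity = (-15.400, 0.000) km/h.
Velocity of jogger relative to runner = (6.749, 8.043) − (-15.400, 0.000) = (22.149, 8.043) km/h.
Magnitude = |(22.149, 8.043)| = 23.565 km/h.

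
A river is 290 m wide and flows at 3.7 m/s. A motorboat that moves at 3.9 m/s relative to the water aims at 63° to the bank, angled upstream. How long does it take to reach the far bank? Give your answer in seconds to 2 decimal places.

The component of the motorboat's velocity perpendicular to the bank is 3.9 × sin 63° = 3.475 m/s.
The current is parallel to the bank, so it does not affect the crossing time.
Time = 290 / 3.475 = 83.455 s.

83.46 s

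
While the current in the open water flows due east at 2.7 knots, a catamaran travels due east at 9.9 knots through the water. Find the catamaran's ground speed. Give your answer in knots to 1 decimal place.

Taking east as x and north as y: velocity relative to the water = (9.900, 0.000) knots; the water relative to ground = (2.700, 0.000) knots.
Velocity relative to ground = (9.900, 0.000) + (2.700, 0.000) = (12.600, 0.000) knots.
Speed = |(12.600, 0.000)| = 12.600 knots.

12.6 knots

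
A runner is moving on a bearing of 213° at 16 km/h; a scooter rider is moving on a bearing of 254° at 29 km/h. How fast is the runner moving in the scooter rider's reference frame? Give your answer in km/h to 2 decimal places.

Taking east as x and north as y: runner velocity = (-8.714, -13.419) km/h; scooter rider velocity = (-27.877, -7.993) km/h.
Velocity of runner relative to scooter rider = (-8.714, -13.419) − (-27.877, -7.993) = (19.162, -5.425) km/h.
Magnitude = |(19.162, -5.425)| = 19.916 km/h.

19.92 km/h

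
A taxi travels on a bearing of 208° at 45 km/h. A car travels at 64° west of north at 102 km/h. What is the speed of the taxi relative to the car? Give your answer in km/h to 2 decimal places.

110.04 km/h

Taking east as x and north as y: taxi velocity = (-21.126, -39.733) km/h; car velocity = (-91.677, 44.714) km/h.
Velocity of taxi relative to car = (-21.126, -39.733) − (-91.677, 44.714) = (70.551, -84.446) km/h.
Magnitude = |(70.551, -84.446)| = 110.039 km/h.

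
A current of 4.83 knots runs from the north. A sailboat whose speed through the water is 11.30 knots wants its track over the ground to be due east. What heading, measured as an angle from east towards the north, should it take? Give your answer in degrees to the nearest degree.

The current pushes perpendicular to the desired track; the heading must have a component into the current equal to 4.83 knots: 11.30 sin θ = 4.83.
sin θ = 0.4274, so θ = 25.305°.

25°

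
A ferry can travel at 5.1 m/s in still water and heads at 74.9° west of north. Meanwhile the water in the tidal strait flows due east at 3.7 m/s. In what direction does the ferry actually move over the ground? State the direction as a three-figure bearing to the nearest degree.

317°

Taking east as x and north as y: velocity relative to the water = (-4.924, 1.329) m/s; the water relative to ground = (3.700, 0.000) m/s.
Velocity relative to ground = (-4.924, 1.329) + (3.700, 0.000) = (-1.224, 1.329) m/s.
Bearing = atan2(-1.22, 1.33) = 317.35° clockwise from north.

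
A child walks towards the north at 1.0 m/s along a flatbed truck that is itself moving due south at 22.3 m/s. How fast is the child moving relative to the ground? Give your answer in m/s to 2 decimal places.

21.30 m/s

Taking east as x and north as y: flatbed truck velocity = (0.000, -22.300) m/s; child velocity relative to flatbed truck = (0.000, 1.000) m/s.
Velocity relative to ground = (0.000, -22.300) + (0.000, 1.000) = (0.000, -21.300) m/s.
Speed = |(0.000, -21.300)| = 21.300 m/s.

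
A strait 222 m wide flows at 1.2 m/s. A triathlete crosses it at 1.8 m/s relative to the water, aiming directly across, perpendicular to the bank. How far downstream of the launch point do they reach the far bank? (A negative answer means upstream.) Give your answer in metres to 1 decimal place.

Perpendicular speed = 1.800 m/s; crossing time = 222 / 1.800 = 123.333 s.
Net downstream speed = 1.200 m/s.
Drift = 1.200 × 123.333 = 148.000 m (downstream).

148.0 m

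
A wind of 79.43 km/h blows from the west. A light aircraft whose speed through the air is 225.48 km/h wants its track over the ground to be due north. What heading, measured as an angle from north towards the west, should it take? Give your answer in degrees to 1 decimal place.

The wind pushes perpendicular to the desired track; the heading must have a component into the wind equal to 79.43 km/h: 225.48 sin θ = 79.43.
sin θ = 0.3523, so θ = 20.626°.

20.6°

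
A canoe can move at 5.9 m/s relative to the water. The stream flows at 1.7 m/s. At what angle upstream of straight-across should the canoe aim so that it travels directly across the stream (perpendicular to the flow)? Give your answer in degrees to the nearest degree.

17°

To cancel the current, the upstream component of the canoe's velocity must equal the flow: 5.9 sin θ = 1.7.
sin θ = 1.7 / 5.9 = 0.2881.
θ = arcsin(0.2881) = 16.746°.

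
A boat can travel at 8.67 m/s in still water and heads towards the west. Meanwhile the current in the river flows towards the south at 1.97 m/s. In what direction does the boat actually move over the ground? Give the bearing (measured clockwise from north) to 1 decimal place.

Taking east as x and north as y: velocity relative to the water = (-8.670, 0.000) m/s; the water relative to ground = (0.000, -1.970) m/s.
Velocity relative to ground = (-8.670, 0.000) + (0.000, -1.970) = (-8.670, -1.970) m/s.
Bearing = atan2(-8.67, -1.97) = 257.20° clockwise from north.

257.2°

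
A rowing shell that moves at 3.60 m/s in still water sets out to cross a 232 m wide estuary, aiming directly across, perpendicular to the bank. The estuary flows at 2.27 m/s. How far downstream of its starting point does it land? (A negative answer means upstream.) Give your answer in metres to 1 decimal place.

146.3 m

Perpendicular speed = 3.600 m/s; crossing time = 232 / 3.600 = 64.444 s.
Net downstream speed = 2.270 m/s.
Drift = 2.270 × 64.444 = 146.289 m (downstream).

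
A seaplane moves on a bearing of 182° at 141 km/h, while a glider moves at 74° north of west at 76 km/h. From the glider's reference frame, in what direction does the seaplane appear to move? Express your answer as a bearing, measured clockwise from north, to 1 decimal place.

175.7°

Taking east as x and north as y: seaplane velocity = (-4.921, -140.914) km/h; glider velocity = (-20.948, 73.056) km/h.
Velocity of seaplane relative to glider = (-4.921, -140.914) − (-20.948, 73.056) = (16.028, -213.970) km/h.
Bearing = atan2(16.03, -213.97) = 175.72° clockwise from north.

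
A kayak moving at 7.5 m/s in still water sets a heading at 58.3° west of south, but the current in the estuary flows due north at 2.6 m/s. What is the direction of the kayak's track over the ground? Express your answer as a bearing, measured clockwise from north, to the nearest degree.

258°

Taking east as x and north as y: velocity relative to the water = (-6.381, -3.941) m/s; the water relative to ground = (0.000, 2.600) m/s.
Velocity relative to ground = (-6.381, -3.941) + (0.000, 2.600) = (-6.381, -1.341) m/s.
Bearing = atan2(-6.38, -1.34) = 258.13° clockwise from north.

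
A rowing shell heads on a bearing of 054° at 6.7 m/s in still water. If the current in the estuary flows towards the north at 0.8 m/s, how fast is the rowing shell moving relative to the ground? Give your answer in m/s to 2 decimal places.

7.20 m/s

Taking east as x and north as y: velocity relative to the water = (5.420, 3.938) m/s; the water relative to ground = (0.000, 0.800) m/s.
Velocity relative to ground = (5.420, 3.938) + (0.000, 0.800) = (5.420, 4.738) m/s.
Speed = |(5.420, 4.738)| = 7.199 m/s.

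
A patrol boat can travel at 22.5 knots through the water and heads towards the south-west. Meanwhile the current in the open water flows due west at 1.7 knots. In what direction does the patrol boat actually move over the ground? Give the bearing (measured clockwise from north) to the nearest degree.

Taking east as x and north as y: velocity relative to the water = (-15.910, -15.910) knots; the water relative to ground = (-1.700, 0.000) knots.
Velocity relative to ground = (-15.910, -15.910) + (-1.700, 0.000) = (-17.610, -15.910) knots.
Bearing = atan2(-17.61, -15.91) = 227.90° clockwise from north.

228°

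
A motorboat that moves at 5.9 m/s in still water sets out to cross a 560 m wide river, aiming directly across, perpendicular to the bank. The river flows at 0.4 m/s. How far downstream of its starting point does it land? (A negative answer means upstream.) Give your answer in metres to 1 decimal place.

38.0 m

Perpendicular speed = 5.900 m/s; crossing time = 560 / 5.900 = 94.915 s.
Net downstream speed = 0.400 m/s.
Drift = 0.400 × 94.915 = 37.966 m (downstream).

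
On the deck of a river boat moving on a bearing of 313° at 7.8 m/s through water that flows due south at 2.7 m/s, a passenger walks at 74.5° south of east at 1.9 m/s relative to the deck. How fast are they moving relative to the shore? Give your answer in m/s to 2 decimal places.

5.26 m/s

In east/north components (m/s): passenger relative to river boat = (0.508, -1.831); river boat relative to water = (-5.705, 5.320); water relative to ground = (0.000, -2.700).
Sum = (-5.197, 0.789) m/s.
Speed = |(-5.197, 0.789)| = 5.256 m/s.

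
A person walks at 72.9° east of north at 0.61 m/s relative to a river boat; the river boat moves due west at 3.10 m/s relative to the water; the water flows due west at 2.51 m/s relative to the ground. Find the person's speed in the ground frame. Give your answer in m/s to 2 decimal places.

In east/north components (m/s): person relative to river boat = (0.583, 0.179); river boat relative to water = (-3.100, 0.000); water relative to ground = (-2.510, 0.000).
Sum = (-5.027, 0.179) m/s.
Speed = |(-5.027, 0.179)| = 5.030 m/s.

5.03 m/s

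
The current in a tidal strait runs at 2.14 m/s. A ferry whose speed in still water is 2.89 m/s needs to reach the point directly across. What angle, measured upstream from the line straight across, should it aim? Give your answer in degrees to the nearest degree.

To cancel the current, the upstream component of the ferry's velocity must equal the flow: 2.89 sin θ = 2.14.
sin θ = 2.14 / 2.89 = 0.7405.
θ = arcsin(0.7405) = 47.773°.

48°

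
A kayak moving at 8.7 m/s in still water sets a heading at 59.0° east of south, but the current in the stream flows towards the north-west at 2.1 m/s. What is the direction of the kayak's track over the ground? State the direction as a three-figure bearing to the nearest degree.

117°

Taking east as x and north as y: velocity relative to the water = (7.457, -4.481) m/s; the water relative to ground = (-1.485, 1.485) m/s.
Velocity relative to ground = (7.457, -4.481) + (-1.485, 1.485) = (5.972, -2.996) m/s.
Bearing = atan2(5.97, -3.00) = 116.64° clockwise from north.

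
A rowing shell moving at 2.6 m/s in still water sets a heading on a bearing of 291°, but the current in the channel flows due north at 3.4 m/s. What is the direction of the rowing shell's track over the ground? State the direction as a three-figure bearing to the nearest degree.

Taking east as x and north as y: velocity relative to the water = (-2.427, 0.932) m/s; the water relative to ground = (0.000, 3.400) m/s.
Velocity relative to ground = (-2.427, 0.932) + (0.000, 3.400) = (-2.427, 4.332) m/s.
Bearing = atan2(-2.43, 4.33) = 330.74° clockwise from north.

331°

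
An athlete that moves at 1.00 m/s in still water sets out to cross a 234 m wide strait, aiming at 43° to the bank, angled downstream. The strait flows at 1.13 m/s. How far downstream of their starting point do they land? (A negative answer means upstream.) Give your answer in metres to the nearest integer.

Perpendicular speed = 0.682 m/s; crossing time = 234 / 0.682 = 343.109 s.
Net downstream speed = 1.861 m/s.
Drift = 1.861 × 343.109 = 638.648 m (downstream).

639 m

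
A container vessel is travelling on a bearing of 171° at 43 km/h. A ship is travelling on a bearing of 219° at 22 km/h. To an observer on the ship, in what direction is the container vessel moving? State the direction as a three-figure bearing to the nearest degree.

Taking east as x and north as y: container vessel velocity = (6.727, -42.471) km/h; ship velocity = (-13.845, -17.097) km/h.
Velocity of container vessel relative to ship = (6.727, -42.471) − (-13.845, -17.097) = (20.572, -25.373) km/h.
Bearing = atan2(20.57, -25.37) = 140.97° clockwise from north.

141°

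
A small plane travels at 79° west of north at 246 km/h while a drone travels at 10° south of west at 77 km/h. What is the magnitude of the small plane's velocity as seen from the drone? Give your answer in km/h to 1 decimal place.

176.3 km/h

Taking east as x and north as y: small plane velocity = (-241.480, 46.939) km/h; drone velocity = (-75.830, -13.371) km/h.
Velocity of small plane relative to drone = (-241.480, 46.939) − (-75.830, -13.371) = (-165.650, 60.310) km/h.
Magnitude = |(-165.650, 60.310)| = 176.287 km/h.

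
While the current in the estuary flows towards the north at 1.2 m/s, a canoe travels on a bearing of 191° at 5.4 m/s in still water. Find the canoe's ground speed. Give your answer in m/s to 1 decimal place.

4.2 m/s

Taking east as x and north as y: velocity relative to the water = (-1.030, -5.301) m/s; the water relative to ground = (0.000, 1.200) m/s.
Velocity relative to ground = (-1.030, -5.301) + (0.000, 1.200) = (-1.030, -4.101) m/s.
Speed = |(-1.030, -4.101)| = 4.228 m/s.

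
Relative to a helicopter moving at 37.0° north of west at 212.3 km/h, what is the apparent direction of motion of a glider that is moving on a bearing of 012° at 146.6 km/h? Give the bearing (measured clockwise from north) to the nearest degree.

086°

Taking east as x and north as y: glider velocity = (30.480, 143.396) km/h; helicopter velocity = (-169.550, 127.765) km/h.
Velocity of glider relative to helicopter = (30.480, 143.396) − (-169.550, 127.765) = (200.030, 15.631) km/h.
Bearing = atan2(200.03, 15.63) = 85.53° clockwise from north.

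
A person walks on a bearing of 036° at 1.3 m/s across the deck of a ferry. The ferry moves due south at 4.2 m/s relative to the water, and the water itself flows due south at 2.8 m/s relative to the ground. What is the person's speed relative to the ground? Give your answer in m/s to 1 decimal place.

In east/north components (m/s): person relative to ferry = (0.764, 1.052); ferry relative to water = (0.000, -4.200); water relative to ground = (0.000, -2.800).
Sum = (0.764, -5.948) m/s.
Speed = |(0.764, -5.948)| = 5.997 m/s.

6.0 m/s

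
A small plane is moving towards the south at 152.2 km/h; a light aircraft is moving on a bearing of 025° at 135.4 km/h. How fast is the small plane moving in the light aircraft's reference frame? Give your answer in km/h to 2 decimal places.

280.81 km/h

Taking east as x and north as y: small plane velocity = (0.000, -152.200) km/h; light aircraft velocity = (57.223, 122.714) km/h.
Velocity of small plane relative to light aircraft = (0.000, -152.200) − (57.223, 122.714) = (-57.223, -274.914) km/h.
Magnitude = |(-57.223, -274.914)| = 280.806 km/h.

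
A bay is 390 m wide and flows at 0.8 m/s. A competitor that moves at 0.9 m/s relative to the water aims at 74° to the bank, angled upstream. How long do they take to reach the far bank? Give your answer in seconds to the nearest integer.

The component of the competitor's velocity perpendicular to the bank is 0.9 × sin 74° = 0.865 m/s.
The current is parallel to the bank, so it does not affect the crossing time.
Time = 390 / 0.865 = 450.796 s.

451 s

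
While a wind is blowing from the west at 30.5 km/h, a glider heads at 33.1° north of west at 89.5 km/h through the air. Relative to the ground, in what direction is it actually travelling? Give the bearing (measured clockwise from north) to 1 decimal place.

317.7°

Taking east as x and north as y: velocity relative to the air = (-74.976, 48.876) km/h; the air relative to ground = (30.500, 0.000) km/h.
Velocity relative to ground = (-74.976, 48.876) + (30.500, 0.000) = (-44.476, 48.876) km/h.
Bearing = atan2(-44.48, 48.88) = 317.70° clockwise from north.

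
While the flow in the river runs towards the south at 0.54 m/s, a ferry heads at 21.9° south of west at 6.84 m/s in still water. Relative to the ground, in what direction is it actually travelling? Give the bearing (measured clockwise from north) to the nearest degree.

Taking east as x and north as y: velocity relative to the water = (-6.346, -2.551) m/s; the water relative to ground = (0.000, -0.540) m/s.
Velocity relative to ground = (-6.346, -2.551) + (0.000, -0.540) = (-6.346, -3.091) m/s.
Bearing = atan2(-6.35, -3.09) = 244.03° clockwise from north.

244°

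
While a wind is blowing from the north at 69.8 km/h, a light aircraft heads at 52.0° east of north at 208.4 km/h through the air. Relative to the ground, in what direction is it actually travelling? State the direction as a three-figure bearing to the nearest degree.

Taking east as x and north as y: velocity relative to the air = (164.221, 128.304) km/h; the air relative to ground = (0.000, -69.800) km/h.
Velocity relative to ground = (164.221, 128.304) + (0.000, -69.800) = (164.221, 58.504) km/h.
Bearing = atan2(164.22, 58.50) = 70.39° clockwise from north.

070°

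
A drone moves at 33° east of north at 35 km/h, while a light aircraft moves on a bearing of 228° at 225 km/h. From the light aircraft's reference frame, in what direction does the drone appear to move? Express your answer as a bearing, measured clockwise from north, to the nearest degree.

Taking east as x and north as y: drone velocity = (19.062, 29.353) km/h; light aircraft velocity = (-167.208, -150.554) km/h.
Velocity of drone relative to light aircraft = (19.062, 29.353) − (-167.208, -150.554) = (186.270, 179.908) km/h.
Bearing = atan2(186.27, 179.91) = 46.00° clockwise from north.

046°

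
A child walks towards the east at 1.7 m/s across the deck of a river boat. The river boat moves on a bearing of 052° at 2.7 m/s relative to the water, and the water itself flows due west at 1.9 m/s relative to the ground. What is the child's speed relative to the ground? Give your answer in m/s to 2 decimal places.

2.55 m/s

In east/north components (m/s): child relative to river boat = (1.700, 0.000); river boat relative to water = (2.128, 1.662); water relative to ground = (-1.900, 0.000).
Sum = (1.928, 1.662) m/s.
Speed = |(1.928, 1.662)| = 2.545 m/s.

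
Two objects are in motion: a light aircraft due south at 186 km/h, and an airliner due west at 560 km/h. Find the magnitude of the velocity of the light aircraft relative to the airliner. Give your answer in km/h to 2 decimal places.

590.08 km/h

Taking east as x and north as y: light aircraft velocity = (0.000, -186.000) km/h; airliner velocity = (-560.000, 0.000) km/h.
Velocity of light aircraft relative to airliner = (0.000, -186.000) − (-560.000, 0.000) = (560.000, -186.000) km/h.
Magnitude = |(560.000, -186.000)| = 590.081 km/h.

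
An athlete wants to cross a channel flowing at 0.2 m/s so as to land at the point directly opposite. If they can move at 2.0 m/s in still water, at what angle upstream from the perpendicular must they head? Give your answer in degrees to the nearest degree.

To cancel the current, the upstream component of the athlete's velocity must equal the flow: 2.0 sin θ = 0.2.
sin θ = 0.2 / 2.0 = 0.1000.
θ = arcsin(0.1000) = 5.739°.

6°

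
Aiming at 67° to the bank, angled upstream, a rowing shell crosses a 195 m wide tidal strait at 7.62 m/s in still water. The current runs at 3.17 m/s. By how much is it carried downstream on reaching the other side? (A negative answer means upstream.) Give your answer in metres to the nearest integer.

5 m

Perpendicular speed = 7.014 m/s; crossing time = 195 / 7.014 = 27.801 s.
Net downstream speed = 0.193 m/s.
Drift = 0.193 × 27.801 = 5.355 m (downstream).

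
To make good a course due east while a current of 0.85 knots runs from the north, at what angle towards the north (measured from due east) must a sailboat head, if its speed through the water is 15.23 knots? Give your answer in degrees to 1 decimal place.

The current pushes perpendicular to the desired track; the heading must have a component into the current equal to 0.85 knots: 15.23 sin θ = 0.85.
sin θ = 0.0558, so θ = 3.199°.

3.2°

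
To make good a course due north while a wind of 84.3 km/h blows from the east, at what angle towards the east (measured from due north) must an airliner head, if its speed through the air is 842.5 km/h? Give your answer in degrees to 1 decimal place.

The wind pushes perpendicular to the desired track; the heading must have a component into the wind equal to 84.3 km/h: 842.5 sin θ = 84.3.
sin θ = 0.1001, so θ = 5.743°.

5.7°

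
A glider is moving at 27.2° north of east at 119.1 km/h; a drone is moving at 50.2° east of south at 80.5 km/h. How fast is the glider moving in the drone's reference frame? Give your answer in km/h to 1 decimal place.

Taking east as x and north as y: glider velocity = (105.929, 54.440) km/h; drone velocity = (61.847, -51.529) km/h.
Velocity of glider relative to drone = (105.929, 54.440) − (61.847, -51.529) = (44.083, 105.969) km/h.
Magnitude = |(44.083, 105.969)| = 114.773 km/h.

114.8 km/h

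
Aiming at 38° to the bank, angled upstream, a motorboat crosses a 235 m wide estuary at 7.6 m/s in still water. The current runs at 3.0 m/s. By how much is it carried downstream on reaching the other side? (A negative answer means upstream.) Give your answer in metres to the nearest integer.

-150 m

Perpendicular speed = 4.679 m/s; crossing time = 235 / 4.679 = 50.224 s.
Net downstream speed = -2.989 m/s.
Drift = -2.989 × 50.224 = -150.114 m (upstream).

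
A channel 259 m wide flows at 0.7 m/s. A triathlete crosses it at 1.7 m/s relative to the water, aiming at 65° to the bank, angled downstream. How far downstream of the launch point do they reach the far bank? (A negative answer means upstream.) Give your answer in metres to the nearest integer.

Perpendicular speed = 1.541 m/s; crossing time = 259 / 1.541 = 168.103 s.
Net downstream speed = 1.418 m/s.
Drift = 1.418 × 168.103 = 238.446 m (downstream).

238 m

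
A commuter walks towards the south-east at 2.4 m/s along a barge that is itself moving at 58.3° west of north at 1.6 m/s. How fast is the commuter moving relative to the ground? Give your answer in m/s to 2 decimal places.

Taking east as x and north as y: barge velocity = (-1.361, 0.841) m/s; commuter velocity relative to barge = (1.697, -1.697) m/s.
Velocity relative to ground = (-1.361, 0.841) + (1.697, -1.697) = (0.336, -0.856) m/s.
Speed = |(0.336, -0.856)| = 0.920 m/s.

0.92 m/s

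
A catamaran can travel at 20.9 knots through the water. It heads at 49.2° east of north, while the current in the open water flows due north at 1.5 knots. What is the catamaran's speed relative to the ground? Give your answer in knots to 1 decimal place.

Taking east as x and north as y: velocity relative to the water = (15.821, 13.656) knots; the water relative to ground = (0.000, 1.500) knots.
Velocity relative to ground = (15.821, 13.656) + (0.000, 1.500) = (15.821, 15.156) knots.
Speed = |(15.821, 15.156)| = 21.910 knots.

21.9 knots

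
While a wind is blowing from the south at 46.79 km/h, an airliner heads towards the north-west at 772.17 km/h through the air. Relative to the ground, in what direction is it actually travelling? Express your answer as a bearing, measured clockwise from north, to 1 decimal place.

317.4°

Taking east as x and north as y: velocity relative to the air = (-546.007, 546.007) km/h; the air relative to ground = (0.000, 46.790) km/h.
Velocity relative to ground = (-546.007, 546.007) + (0.000, 46.790) = (-546.007, 592.797) km/h.
Bearing = atan2(-546.01, 592.80) = 317.35° clockwise from north.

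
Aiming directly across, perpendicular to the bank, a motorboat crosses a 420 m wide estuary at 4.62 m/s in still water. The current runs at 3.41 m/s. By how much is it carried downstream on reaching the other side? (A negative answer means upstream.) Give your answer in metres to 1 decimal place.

Perpendicular speed = 4.620 m/s; crossing time = 420 / 4.620 = 90.909 s.
Net downstream speed = 3.410 m/s.
Drift = 3.410 × 90.909 = 310.000 m (downstream).

310.0 m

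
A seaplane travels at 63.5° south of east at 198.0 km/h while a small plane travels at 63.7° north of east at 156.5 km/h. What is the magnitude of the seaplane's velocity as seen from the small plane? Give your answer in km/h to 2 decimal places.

318.07 km/h

Taking east as x and north as y: seaplane velocity = (88.347, -177.197) km/h; small plane velocity = (69.341, 140.300) km/h.
Velocity of seaplane relative to small plane = (88.347, -177.197) − (69.341, 140.300) = (19.007, -317.497) km/h.
Magnitude = |(19.007, -317.497)| = 318.066 km/h.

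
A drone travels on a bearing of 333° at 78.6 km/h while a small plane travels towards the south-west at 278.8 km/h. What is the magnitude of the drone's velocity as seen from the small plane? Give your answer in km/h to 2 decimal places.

Taking east as x and north as y: drone velocity = (-35.684, 70.033) km/h; small plane velocity = (-197.141, -197.141) km/h.
Velocity of drone relative to small plane = (-35.684, 70.033) − (-197.141, -197.141) = (161.458, 267.174) km/h.
Magnitude = |(161.458, 267.174)| = 312.171 km/h.

312.17 km/h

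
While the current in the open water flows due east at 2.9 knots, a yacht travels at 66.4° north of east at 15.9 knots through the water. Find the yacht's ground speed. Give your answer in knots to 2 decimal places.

Taking east as x and north as y: velocity relative to the water = (6.366, 14.570) knots; the water relative to ground = (2.900, 0.000) knots.
Velocity relative to ground = (6.366, 14.570) + (2.900, 0.000) = (9.266, 14.570) knots.
Speed = |(9.266, 14.570)| = 17.267 knots.

17.27 knots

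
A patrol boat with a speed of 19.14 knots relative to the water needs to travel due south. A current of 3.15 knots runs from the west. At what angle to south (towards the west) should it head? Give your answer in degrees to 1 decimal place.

9.5°

The current pushes perpendicular to the desired track; the heading must have a component into the current equal to 3.15 knots: 19.14 sin θ = 3.15.
sin θ = 0.1646, so θ = 9.473°.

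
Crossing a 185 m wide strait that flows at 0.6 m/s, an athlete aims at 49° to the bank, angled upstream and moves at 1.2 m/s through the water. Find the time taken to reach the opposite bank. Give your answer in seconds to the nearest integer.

The component of the athlete's velocity perpendicular to the bank is 1.2 × sin 49° = 0.906 m/s.
Only the cross-stream component determines the crossing time; the current contributes nothing perpendicular to the bank.
Time = 185 / 0.906 = 204.273 s.

204 s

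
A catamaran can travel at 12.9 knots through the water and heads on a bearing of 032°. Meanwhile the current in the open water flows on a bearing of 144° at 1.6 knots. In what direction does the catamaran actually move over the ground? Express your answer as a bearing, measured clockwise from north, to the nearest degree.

039°

Taking east as x and north as y: velocity relative to the water = (6.836, 10.940) knots; the water relative to ground = (0.940, -1.294) knots.
Velocity relative to ground = (6.836, 10.940) + (0.940, -1.294) = (7.776, 9.645) knots.
Bearing = atan2(7.78, 9.65) = 38.88° clockwise from north.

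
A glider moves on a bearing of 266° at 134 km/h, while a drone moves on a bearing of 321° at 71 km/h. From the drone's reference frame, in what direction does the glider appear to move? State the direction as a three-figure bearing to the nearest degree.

234°

Taking east as x and north as y: glider velocity = (-133.674, -9.347) km/h; drone velocity = (-44.682, 55.177) km/h.
Velocity of glider relative to drone = (-133.674, -9.347) − (-44.682, 55.177) = (-88.992, -64.525) km/h.
Bearing = atan2(-88.99, -64.52) = 234.06° clockwise from north.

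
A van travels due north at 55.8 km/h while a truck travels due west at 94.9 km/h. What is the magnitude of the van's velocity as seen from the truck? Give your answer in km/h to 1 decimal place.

110.1 km/h

Taking east as x and north as y: van velocity = (0.000, 55.800) km/h; truck velocity = (-94.900, 0.000) km/h.
Velocity of van relative to truck = (0.000, 55.800) − (-94.900, 0.000) = (94.900, 55.800) km/h.
Magnitude = |(94.900, 55.800)| = 110.089 km/h.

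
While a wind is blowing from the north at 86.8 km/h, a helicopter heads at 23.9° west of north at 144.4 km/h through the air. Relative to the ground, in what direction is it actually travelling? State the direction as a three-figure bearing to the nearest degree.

308°

Taking east as x and north as y: velocity relative to the air = (-58.502, 132.018) km/h; the air relative to ground = (0.000, -86.800) km/h.
Velocity relative to ground = (-58.502, 132.018) + (0.000, -86.800) = (-58.502, 45.218) km/h.
Bearing = atan2(-58.50, 45.22) = 307.70° clockwise from north.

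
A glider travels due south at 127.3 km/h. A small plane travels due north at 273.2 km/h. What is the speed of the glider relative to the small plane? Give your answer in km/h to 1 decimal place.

Taking east as x and north as y: glider velocity = (0.000, -127.300) km/h; small plane velocity = (0.000, 273.200) km/h.
Velocity of glider relative to small plane = (0.000, -127.300) − (0.000, 273.200) = (0.000, -400.500) km/h.
Magnitude = |(0.000, -400.500)| = 400.500 km/h.

400.5 km/h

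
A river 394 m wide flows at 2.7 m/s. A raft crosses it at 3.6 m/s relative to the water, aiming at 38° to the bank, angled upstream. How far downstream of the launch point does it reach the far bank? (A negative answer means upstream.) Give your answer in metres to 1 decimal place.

Perpendicular speed = 2.216 m/s; crossing time = 394 / 2.216 = 177.767 s.
Net downstream speed = -0.137 m/s.
Drift = -0.137 × 177.767 = -24.325 m (upstream).

-24.3 m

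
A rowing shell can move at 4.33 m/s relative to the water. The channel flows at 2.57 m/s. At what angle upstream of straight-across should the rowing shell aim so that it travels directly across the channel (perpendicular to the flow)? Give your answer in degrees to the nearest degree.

36°

To cancel the current, the upstream component of the rowing shell's velocity must equal the flow: 4.33 sin θ = 2.57.
sin θ = 2.57 / 4.33 = 0.5935.
θ = arcsin(0.5935) = 36.408°.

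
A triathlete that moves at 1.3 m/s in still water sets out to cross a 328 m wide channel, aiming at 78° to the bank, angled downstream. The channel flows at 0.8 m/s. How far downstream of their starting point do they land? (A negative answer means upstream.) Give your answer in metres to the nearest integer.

Perpendicular speed = 1.272 m/s; crossing time = 328 / 1.272 = 257.944 s.
Net downstream speed = 1.070 m/s.
Drift = 1.070 × 257.944 = 276.074 m (downstream).

276 m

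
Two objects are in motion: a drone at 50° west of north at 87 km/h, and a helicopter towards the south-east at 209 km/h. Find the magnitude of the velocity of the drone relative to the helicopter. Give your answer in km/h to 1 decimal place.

Taking east as x and north as y: drone velocity = (-66.646, 55.923) km/h; helicopter velocity = (147.785, -147.785) km/h.
Velocity of drone relative to helicopter = (-66.646, 55.923) − (147.785, -147.785) = (-214.431, 203.708) km/h.
Magnitude = |(-214.431, 203.708)| = 295.766 km/h.

295.8 km/h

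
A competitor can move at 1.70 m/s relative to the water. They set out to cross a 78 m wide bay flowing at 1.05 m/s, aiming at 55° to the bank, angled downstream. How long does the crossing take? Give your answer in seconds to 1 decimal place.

The component of the competitor's velocity perpendicular to the bank is 1.70 × sin 55° = 1.393 m/s.
The current is parallel to the bank, so it does not affect the crossing time.
Time = 78 / 1.393 = 56.012 s.

56.0 s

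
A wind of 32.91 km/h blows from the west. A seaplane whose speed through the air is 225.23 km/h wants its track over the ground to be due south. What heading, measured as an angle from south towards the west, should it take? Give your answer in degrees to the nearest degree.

8°

The wind pushes perpendicular to the desired track; the heading must have a component into the wind equal to 32.91 km/h: 225.23 sin θ = 32.91.
sin θ = 0.1461, so θ = 8.402°.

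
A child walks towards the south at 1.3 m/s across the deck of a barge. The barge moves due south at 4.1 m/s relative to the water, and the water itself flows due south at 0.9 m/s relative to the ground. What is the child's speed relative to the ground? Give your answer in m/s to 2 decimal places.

In east/north components (m/s): child relative to barge = (0.000, -1.300); barge relative to water = (0.000, -4.100); water relative to ground = (0.000, -0.900).
Sum = (0.000, -6.300) m/s.
Speed = |(0.000, -6.300)| = 6.300 m/s.

6.30 m/s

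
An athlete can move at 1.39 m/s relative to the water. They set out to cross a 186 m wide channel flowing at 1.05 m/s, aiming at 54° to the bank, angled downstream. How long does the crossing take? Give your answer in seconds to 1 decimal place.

165.4 s

The component of the athlete's velocity perpendicular to the bank is 1.39 × sin 54° = 1.125 m/s.
The flow acts along the bank and has no component across it.
Time = 186 / 1.125 = 165.402 s.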